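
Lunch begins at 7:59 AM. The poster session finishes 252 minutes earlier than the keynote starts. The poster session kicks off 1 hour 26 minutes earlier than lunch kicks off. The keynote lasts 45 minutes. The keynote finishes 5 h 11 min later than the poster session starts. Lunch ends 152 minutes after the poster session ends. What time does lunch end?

9:19 AM

The poster session starts at 7:59 AM − 86 min = 6:33 AM.
The keynote ends at 6:33 AM + 311 min = 11:44 AM.
The keynote starts at 11:44 AM − 45 min = 10:59 AM.
The poster session ends at 10:59 AM − 252 min = 6:47 AM.
Lunch ends at 6:47 AM + 152 min = 9:19 AM.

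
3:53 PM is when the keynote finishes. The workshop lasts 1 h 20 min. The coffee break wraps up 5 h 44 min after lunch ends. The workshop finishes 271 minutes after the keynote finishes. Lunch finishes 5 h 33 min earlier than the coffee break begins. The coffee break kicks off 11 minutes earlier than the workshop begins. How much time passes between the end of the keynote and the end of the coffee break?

The workshop ends at 3:53 PM + 271 min = 8:24 PM.
The workshop starts at 8:24 PM − 80 min = 7:04 PM.
The coffee break starts at 7:04 PM − 11 min = 6:53 PM.
Lunch ends at 6:53 PM − 333 min = 1:20 PM.
The coffee break ends at 1:20 PM + 344 min = 7:04 PM.
From 3:53 PM to 7:04 PM is 191 minutes.

191 minutes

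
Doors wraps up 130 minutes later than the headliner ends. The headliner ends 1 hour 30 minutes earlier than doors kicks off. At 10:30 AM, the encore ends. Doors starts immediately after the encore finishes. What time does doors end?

Doors starts at 10:30 AM.
The headliner ends at 10:30 AM − 90 min = 9:00 AM.
Doors ends at 9:00 AM + 130 min = 11:10 AM.

11:10 AM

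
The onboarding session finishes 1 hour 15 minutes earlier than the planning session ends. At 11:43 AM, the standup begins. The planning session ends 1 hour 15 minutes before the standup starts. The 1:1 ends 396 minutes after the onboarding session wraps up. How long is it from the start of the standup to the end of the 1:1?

The planning session ends at 11:43 AM − 75 min = 10:28 AM.
The onboarding session ends at 10:28 AM − 75 min = 9:13 AM.
The 1:1 ends at 9:13 AM + 396 min = 3:49 PM.
From 11:43 AM to 3:49 PM is 4 h 6 min.

4 h 6 min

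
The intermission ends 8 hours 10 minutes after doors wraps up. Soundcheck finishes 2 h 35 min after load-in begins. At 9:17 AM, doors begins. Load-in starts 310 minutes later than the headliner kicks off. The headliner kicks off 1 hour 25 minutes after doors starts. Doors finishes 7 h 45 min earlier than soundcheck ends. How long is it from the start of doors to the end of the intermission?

9 hours 35 minutes

The headliner starts at 9:17 AM + 85 min = 10:42 AM.
Load-in starts at 10:42 AM + 310 min = 3:52 PM.
Soundcheck ends at 3:52 PM + 155 min = 6:27 PM.
Doors ends at 6:27 PM − 465 min = 10:42 AM.
The intermission ends at 10:42 AM + 490 min = 6:52 PM.
From 9:17 AM to 6:52 PM is 9 hours 35 minutes.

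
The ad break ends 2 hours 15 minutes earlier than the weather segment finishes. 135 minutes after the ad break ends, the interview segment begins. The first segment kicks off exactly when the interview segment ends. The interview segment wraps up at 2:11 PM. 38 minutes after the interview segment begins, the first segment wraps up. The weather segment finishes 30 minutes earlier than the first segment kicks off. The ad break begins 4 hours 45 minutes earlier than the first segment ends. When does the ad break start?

The first segment starts at 2:11 PM.
The weather segment ends at 2:11 PM − 30 min = 1:41 PM.
The ad break ends at 1:41 PM − 135 min = 11:26 AM.
The interview segment starts at 11:26 AM + 135 min = 1:41 PM.
The first segment ends at 1:41 PM + 38 min = 2:19 PM.
The ad break starts at 2:19 PM − 285 min = 9:34 AM.

9:34 AM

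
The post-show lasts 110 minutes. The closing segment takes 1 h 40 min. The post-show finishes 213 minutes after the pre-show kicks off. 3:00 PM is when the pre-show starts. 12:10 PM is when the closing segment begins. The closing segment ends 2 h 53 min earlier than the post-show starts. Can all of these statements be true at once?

Yes

The post-show ends at 3:00 PM + 213 min = 6:33 PM.
The post-show starts at 6:33 PM − 110 min = 4:43 PM.
The closing segment ends at 4:43 PM − 173 min = 1:50 PM.
The closing segment starts at 1:50 PM − 100 min = 12:10 PM.
That matches the stated 12:10 PM, so the schedule is consistent.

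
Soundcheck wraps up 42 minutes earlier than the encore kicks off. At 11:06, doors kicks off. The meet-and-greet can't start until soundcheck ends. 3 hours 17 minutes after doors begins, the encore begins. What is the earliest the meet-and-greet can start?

The encore starts at 11:06 + 197 min = 14:23.
Soundcheck ends at 14:23 − 42 min = 13:41.
The meet-and-greet is bounded by soundcheck, so the earliest it can start is 13:41.

13:41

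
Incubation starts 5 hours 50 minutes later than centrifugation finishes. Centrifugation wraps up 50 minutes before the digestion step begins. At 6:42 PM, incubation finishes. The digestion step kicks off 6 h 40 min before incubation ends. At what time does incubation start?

5:02 PM

The digestion step starts at 6:42 PM − 400 min = 12:02 PM.
Centrifugation ends at 12:02 PM − 50 min = 11:12 AM.
Incubation starts at 11:12 AM + 350 min = 5:02 PM.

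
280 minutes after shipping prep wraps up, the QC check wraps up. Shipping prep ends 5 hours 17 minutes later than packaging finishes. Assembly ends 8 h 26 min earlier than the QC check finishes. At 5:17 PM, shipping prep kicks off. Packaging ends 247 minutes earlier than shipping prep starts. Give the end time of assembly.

2:41 PM

Packaging ends at 5:17 PM − 247 min = 1:10 PM.
Shipping prep ends at 1:10 PM + 317 min = 6:27 PM.
The QC check ends at 6:27 PM + 280 min = 11:07 PM.
Assembly ends at 11:07 PM − 506 min = 2:41 PM.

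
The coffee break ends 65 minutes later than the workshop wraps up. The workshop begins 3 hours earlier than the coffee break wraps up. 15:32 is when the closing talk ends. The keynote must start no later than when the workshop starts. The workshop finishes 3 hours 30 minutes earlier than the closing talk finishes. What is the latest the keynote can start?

10:07

The workshop ends at 15:32 − 210 min = 12:02.
The coffee break ends at 12:02 + 65 min = 13:07.
The workshop starts at 13:07 − 180 min = 10:07.
The keynote is bounded by the workshop, so the latest it can start is 10:07.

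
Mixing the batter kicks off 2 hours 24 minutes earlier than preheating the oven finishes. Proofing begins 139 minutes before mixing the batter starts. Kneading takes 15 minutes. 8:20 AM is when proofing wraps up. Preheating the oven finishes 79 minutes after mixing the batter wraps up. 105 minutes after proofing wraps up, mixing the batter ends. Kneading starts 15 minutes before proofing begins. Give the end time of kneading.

6:41 AM

Mixing the batter ends at 8:20 AM + 105 min = 10:05 AM.
Preheating the oven ends at 10:05 AM + 79 min = 11:24 AM.
Mixing the batter starts at 11:24 AM − 144 min = 9:00 AM.
Proofing starts at 9:00 AM − 139 min = 6:41 AM.
Kneading starts at 6:41 AM − 15 min = 6:26 AM.
Kneading ends at 6:26 AM + 15 min = 6:41 AM.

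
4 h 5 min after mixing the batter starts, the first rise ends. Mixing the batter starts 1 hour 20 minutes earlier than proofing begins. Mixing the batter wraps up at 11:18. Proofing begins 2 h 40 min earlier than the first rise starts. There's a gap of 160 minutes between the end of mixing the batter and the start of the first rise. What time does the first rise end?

The first rise starts at 11:18 + 160 min = 13:58.
Proofing starts at 13:58 − 160 min = 11:18.
Mixing the batter starts at 11:18 − 80 min = 09:58.
The first rise ends at 09:58 + 245 min = 14:03.

14:03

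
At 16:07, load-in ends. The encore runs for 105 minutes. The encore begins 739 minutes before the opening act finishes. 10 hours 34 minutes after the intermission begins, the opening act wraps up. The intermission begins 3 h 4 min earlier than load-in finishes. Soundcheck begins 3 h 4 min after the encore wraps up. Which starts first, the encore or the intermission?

The intermission starts at 16:07 − 184 min = 13:03.
The opening act ends at 13:03 + 634 min = 23:37.
The encore starts at 23:37 − 739 min = 11:18.
The encore starts at 11:18 and the intermission starts at 13:03, so the encore is first.

the encore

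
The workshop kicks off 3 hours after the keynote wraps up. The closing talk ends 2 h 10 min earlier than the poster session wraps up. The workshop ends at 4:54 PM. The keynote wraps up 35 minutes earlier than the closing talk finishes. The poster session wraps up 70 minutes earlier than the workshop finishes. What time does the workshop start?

3:59 PM

The poster session ends at 4:54 PM − 70 min = 3:44 PM.
The closing talk ends at 3:44 PM − 130 min = 1:34 PM.
The keynote ends at 1:34 PM − 35 min = 12:59 PM.
The workshop starts at 12:59 PM + 180 min = 3:59 PM.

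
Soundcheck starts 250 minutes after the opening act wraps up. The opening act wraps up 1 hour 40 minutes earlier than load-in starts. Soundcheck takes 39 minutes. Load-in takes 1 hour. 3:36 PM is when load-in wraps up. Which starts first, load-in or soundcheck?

Load-in starts at 3:36 PM − 60 min = 2:36 PM.
The opening act ends at 2:36 PM − 100 min = 12:56 PM.
Soundcheck starts at 12:56 PM + 250 min = 5:06 PM.
Load-in starts at 2:36 PM and soundcheck starts at 5:06 PM, so load-in is first.

load-in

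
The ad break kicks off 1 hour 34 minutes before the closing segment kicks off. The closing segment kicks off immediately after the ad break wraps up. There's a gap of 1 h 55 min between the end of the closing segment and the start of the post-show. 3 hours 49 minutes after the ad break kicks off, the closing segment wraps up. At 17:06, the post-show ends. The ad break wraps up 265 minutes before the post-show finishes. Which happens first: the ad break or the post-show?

the ad break

The ad break ends at 17:06 − 265 min = 12:41.
So the closing segment starts at 12:41.
The ad break starts at 12:41 − 94 min = 11:07.
The closing segment ends at 11:07 + 229 min = 14:56.
The post-show starts at 14:56 + 115 min = 16:51.
The ad break starts at 11:07 and the post-show starts at 16:51, so the ad break is first.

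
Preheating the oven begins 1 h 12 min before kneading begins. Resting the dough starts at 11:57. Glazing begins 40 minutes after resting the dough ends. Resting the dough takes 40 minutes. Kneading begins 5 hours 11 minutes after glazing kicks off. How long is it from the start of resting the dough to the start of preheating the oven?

Resting the dough ends at 11:57 + 40 min = 12:37.
Glazing starts at 12:37 + 40 min = 13:17.
Kneading starts at 13:17 + 311 min = 18:28.
Preheating the oven starts at 18:28 − 72 min = 17:16.
From 11:57 to 17:16 is 5 hours 19 minutes.

5 hours 19 minutes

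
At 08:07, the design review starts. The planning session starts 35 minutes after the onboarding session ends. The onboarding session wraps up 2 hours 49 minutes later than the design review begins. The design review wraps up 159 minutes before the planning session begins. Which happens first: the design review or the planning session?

the design review

The onboarding session ends at 08:07 + 169 min = 10:56.
The planning session starts at 10:56 + 35 min = 11:31.
The design review starts at 08:07 and the planning session starts at 11:31, so the design review is first.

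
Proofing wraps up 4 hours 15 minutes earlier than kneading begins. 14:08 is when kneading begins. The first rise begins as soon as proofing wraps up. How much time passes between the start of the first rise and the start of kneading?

Proofing ends at 14:08 − 255 min = 09:53.
So the first rise starts at 09:53.
From 09:53 to 14:08 is 255 minutes.

255 minutes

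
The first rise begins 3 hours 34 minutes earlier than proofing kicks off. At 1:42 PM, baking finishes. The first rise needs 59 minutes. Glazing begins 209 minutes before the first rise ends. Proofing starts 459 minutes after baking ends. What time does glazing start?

Proofing starts at 1:42 PM + 459 min = 9:21 PM.
The first rise starts at 9:21 PM − 214 min = 5:47 PM.
The first rise ends at 5:47 PM + 59 min = 6:46 PM.
Glazing starts at 6:46 PM − 209 min = 3:17 PM.

3:17 PM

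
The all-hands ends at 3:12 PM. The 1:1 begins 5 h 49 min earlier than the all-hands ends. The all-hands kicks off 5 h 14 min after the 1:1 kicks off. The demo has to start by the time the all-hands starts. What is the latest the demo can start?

2:37 PM

The 1:1 starts at 3:12 PM − 349 min = 9:23 AM.
The all-hands starts at 9:23 AM + 314 min = 2:37 PM.
The demo is bounded by the all-hands, so the latest it can start is 2:37 PM.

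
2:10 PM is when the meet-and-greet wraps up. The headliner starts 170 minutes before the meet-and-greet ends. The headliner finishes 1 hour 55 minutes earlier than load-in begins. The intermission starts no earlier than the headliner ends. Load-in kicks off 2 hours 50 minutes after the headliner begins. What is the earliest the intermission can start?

The headliner starts at 2:10 PM − 170 min = 11:20 AM.
Load-in starts at 11:20 AM + 170 min = 2:10 PM.
The headliner ends at 2:10 PM − 115 min = 12:15 PM.
The intermission is bounded by the headliner, so the earliest it can start is 12:15 PM.

12:15 PM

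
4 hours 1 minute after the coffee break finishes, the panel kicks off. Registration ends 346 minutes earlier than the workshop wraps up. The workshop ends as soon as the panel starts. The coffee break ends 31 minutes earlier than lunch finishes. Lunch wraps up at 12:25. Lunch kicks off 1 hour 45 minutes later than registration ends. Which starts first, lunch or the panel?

lunch

The coffee break ends at 12:25 − 31 min = 11:54.
The panel starts at 11:54 + 241 min = 15:55.
So the workshop ends at 15:55.
Registration ends at 15:55 − 346 min = 10:09.
Lunch starts at 10:09 + 105 min = 11:54.
Lunch starts at 11:54 and the panel starts at 15:55, so lunch is first.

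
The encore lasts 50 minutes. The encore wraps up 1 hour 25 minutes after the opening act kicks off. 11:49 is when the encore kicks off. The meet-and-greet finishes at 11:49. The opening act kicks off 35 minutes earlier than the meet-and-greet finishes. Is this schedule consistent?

Yes

The opening act starts at 11:49 − 35 min = 11:14.
The encore ends at 11:14 + 85 min = 12:39.
The encore starts at 12:39 − 50 min = 11:49.
That matches the stated 11:49, so the schedule is consistent.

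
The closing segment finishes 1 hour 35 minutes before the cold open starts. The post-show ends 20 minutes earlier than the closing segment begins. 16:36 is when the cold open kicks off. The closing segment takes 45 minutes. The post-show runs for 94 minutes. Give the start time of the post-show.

12:22

The closing segment ends at 16:36 − 95 min = 15:01.
The closing segment starts at 15:01 − 45 min = 14:16.
The post-show ends at 14:16 − 20 min = 13:56.
The post-show starts at 13:56 − 94 min = 12:22.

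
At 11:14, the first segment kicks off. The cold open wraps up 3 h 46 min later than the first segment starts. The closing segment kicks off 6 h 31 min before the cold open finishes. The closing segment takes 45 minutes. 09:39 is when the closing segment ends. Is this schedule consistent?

No

The cold open ends at 11:14 + 226 min = 15:00.
The closing segment starts at 15:00 − 391 min = 08:29.
The closing segment ends at 08:29 + 45 min = 09:14.
But the closing segment is also said to end at 09:39 — a 25-minute conflict.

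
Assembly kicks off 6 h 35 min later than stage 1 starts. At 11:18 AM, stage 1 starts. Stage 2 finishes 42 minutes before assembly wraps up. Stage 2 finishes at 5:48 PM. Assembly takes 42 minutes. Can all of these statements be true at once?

Assembly starts at 11:18 AM + 395 min = 5:53 PM.
Assembly ends at 5:53 PM + 42 min = 6:35 PM.
Stage 2 ends at 6:35 PM − 42 min = 5:53 PM.
But stage 2 is also said to end at 5:48 PM — a 5-minute conflict.

No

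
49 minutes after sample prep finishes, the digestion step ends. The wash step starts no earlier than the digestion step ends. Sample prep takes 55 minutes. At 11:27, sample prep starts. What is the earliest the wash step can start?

13:11

Sample prep ends at 11:27 + 55 min = 12:22.
The digestion step ends at 12:22 + 49 min = 13:11.
The wash step is bounded by the digestion step, so the earliest it can start is 13:11.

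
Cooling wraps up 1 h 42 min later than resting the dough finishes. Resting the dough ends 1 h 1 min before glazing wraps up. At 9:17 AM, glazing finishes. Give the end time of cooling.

9:58 AM

Resting the dough ends at 9:17 AM − 61 min = 8:16 AM.
Cooling ends at 8:16 AM + 102 min = 9:58 AM.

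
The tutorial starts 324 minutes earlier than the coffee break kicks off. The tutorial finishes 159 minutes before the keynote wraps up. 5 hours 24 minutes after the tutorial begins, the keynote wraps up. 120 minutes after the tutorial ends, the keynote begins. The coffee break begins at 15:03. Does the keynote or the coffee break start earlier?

The tutorial starts at 15:03 − 324 min = 09:39.
The keynote ends at 09:39 + 324 min = 15:03.
The tutorial ends at 15:03 − 159 min = 12:24.
The keynote starts at 12:24 + 120 min = 14:24.
The keynote starts at 14:24 and the coffee break starts at 15:03, so the keynote is first.

the keynote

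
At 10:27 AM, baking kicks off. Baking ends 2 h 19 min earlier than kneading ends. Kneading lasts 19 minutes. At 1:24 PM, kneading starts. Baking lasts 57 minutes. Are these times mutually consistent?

Yes

Kneading ends at 1:24 PM + 19 min = 1:43 PM.
Baking ends at 1:43 PM − 139 min = 11:24 AM.
Baking starts at 11:24 AM − 57 min = 10:27 AM.
That matches the stated 10:27 AM, so the schedule is consistent.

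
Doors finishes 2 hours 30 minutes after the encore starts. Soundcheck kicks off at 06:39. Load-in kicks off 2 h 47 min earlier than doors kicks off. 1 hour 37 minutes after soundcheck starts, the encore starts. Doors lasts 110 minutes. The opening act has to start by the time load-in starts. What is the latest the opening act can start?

The encore starts at 06:39 + 97 min = 08:16.
Doors ends at 08:16 + 150 min = 10:46.
Doors starts at 10:46 − 110 min = 08:56.
Load-in starts at 08:56 − 167 min = 06:09.
The opening act is bounded by load-in, so the latest it can start is 06:09.

06:09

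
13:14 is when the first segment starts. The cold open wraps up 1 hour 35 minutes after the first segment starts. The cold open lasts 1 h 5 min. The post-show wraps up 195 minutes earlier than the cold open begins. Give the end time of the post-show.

The cold open ends at 13:14 + 95 min = 14:49.
The cold open starts at 14:49 − 65 min = 13:44.
The post-show ends at 13:44 − 195 min = 10:29.

10:29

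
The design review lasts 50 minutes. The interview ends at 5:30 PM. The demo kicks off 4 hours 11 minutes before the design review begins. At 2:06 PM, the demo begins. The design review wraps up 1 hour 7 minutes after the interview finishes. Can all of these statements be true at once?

The design review ends at 5:30 PM + 67 min = 6:37 PM.
The design review starts at 6:37 PM − 50 min = 5:47 PM.
The demo starts at 5:47 PM − 251 min = 1:36 PM.
But the demo is also said to start at 2:06 PM — a 30-minute conflict.

No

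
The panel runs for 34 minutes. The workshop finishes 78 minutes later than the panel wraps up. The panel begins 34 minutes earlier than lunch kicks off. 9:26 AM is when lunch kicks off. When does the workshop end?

10:44 AM

The panel starts at 9:26 AM − 34 min = 8:52 AM.
The panel ends at 8:52 AM + 34 min = 9:26 AM.
The workshop ends at 9:26 AM + 78 min = 10:44 AM.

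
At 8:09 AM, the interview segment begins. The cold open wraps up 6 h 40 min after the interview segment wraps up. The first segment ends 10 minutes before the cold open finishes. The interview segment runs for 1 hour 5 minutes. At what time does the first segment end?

The interview segment ends at 8:09 AM + 65 min = 9:14 AM.
The cold open ends at 9:14 AM + 400 min = 3:54 PM.
The first segment ends at 3:54 PM − 10 min = 3:44 PM.

3:44 PM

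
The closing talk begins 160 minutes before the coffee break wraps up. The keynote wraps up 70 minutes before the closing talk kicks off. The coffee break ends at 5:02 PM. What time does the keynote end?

The closing talk starts at 5:02 PM − 160 min = 2:22 PM.
The keynote ends at 2:22 PM − 70 min = 1:12 PM.

1:12 PM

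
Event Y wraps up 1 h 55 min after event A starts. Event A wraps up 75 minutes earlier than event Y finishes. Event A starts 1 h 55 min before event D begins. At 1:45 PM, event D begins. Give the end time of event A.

12:30 PM

Event A starts at 1:45 PM − 115 min = 11:50 AM.
Event Y ends at 11:50 AM + 115 min = 1:45 PM.
Event A ends at 1:45 PM − 75 min = 12:30 PM.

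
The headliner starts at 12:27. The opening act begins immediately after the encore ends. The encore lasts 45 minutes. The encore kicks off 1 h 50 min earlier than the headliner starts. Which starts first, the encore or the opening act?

The encore starts at 12:27 − 110 min = 10:37.
The encore ends at 10:37 + 45 min = 11:22.
So the opening act starts at 11:22.
The encore starts at 10:37 and the opening act starts at 11:22, so the encore is first.

the encore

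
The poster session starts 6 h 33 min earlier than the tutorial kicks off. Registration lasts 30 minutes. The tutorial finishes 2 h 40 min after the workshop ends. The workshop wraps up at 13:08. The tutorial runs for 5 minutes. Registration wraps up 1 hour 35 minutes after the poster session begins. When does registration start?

The tutorial ends at 13:08 + 160 min = 15:48.
The tutorial starts at 15:48 − 5 min = 15:43.
The poster session starts at 15:43 − 393 min = 09:10.
Registration ends at 09:10 + 95 min = 10:45.
Registration starts at 10:45 − 30 min = 10:15.

10:15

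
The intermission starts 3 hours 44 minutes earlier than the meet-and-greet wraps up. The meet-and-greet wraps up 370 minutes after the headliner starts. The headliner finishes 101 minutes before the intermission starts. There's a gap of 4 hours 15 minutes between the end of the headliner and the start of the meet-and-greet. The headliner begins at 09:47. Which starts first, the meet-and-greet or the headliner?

The meet-and-greet ends at 09:47 + 370 min = 15:57.
The intermission starts at 15:57 − 224 min = 12:13.
The headliner ends at 12:13 − 101 min = 10:32.
The meet-and-greet starts at 10:32 + 255 min = 14:47.
The meet-and-greet starts at 14:47 and the headliner starts at 09:47, so the headliner is first.

the headliner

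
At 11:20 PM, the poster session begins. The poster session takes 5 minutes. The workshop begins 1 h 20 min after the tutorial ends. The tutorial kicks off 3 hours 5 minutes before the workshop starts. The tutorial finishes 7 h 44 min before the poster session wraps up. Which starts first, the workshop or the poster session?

The poster session ends at 11:20 PM + 5 min = 11:25 PM.
The tutorial ends at 11:25 PM − 464 min = 3:41 PM.
The workshop starts at 3:41 PM + 80 min = 5:01 PM.
The workshop starts at 5:01 PM and the poster session starts at 11:20 PM, so the workshop is first.

the workshop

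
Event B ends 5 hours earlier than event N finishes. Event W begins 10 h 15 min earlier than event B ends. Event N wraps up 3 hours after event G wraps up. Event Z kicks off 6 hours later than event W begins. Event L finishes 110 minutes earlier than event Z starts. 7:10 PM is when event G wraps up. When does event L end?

Event N ends at 7:10 PM + 180 min = 10:10 PM.
Event B ends at 10:10 PM − 300 min = 5:10 PM.
Event W starts at 5:10 PM − 615 min = 6:55 AM.
Event Z starts at 6:55 AM + 360 min = 12:55 PM.
Event L ends at 12:55 PM − 110 min = 11:05 AM.

11:05 AM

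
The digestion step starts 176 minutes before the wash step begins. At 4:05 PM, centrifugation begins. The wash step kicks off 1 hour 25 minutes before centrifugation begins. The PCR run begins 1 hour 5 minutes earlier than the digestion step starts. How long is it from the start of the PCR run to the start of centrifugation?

The wash step starts at 4:05 PM − 85 min = 2:40 PM.
The digestion step starts at 2:40 PM − 176 min = 11:44 AM.
The PCR run starts at 11:44 AM − 65 min = 10:39 AM.
From 10:39 AM to 4:05 PM is 5 hours 26 minutes.

5 hours 26 minutes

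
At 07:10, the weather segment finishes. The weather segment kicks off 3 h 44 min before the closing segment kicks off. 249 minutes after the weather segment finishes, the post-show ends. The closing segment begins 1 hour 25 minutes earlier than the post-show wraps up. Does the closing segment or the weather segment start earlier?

the weather segment

The post-show ends at 07:10 + 249 min = 11:19.
The closing segment starts at 11:19 − 85 min = 09:54.
The weather segment starts at 09:54 − 224 min = 06:10.
The closing segment starts at 09:54 and the weather segment starts at 06:10, so the weather segment is first.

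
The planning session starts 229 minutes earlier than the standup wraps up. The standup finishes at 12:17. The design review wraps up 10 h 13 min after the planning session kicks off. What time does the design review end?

The planning session starts at 12:17 − 229 min = 08:28.
The design review ends at 08:28 + 613 min = 18:41.

18:41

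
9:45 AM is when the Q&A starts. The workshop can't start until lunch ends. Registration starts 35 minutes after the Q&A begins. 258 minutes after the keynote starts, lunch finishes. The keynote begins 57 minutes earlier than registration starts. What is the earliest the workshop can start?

1:41 PM

Registration starts at 9:45 AM + 35 min = 10:20 AM.
The keynote starts at 10:20 AM − 57 min = 9:23 AM.
Lunch ends at 9:23 AM + 258 min = 1:41 PM.
The workshop is bounded by lunch, so the earliest it can start is 1:41 PM.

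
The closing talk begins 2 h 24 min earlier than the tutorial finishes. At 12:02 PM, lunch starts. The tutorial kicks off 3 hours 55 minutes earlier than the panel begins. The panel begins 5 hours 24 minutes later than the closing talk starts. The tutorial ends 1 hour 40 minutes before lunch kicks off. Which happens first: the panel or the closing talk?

The tutorial ends at 12:02 PM − 100 min = 10:22 AM.
The closing talk starts at 10:22 AM − 144 min = 7:58 AM.
The panel starts at 7:58 AM + 324 min = 1:22 PM.
The panel starts at 1:22 PM and the closing talk starts at 7:58 AM, so the closing talk is first.

the closing talk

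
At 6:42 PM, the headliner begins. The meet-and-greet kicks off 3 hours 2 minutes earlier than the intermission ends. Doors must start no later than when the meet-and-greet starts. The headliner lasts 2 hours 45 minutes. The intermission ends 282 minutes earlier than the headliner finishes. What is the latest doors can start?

1:43 PM

The headliner ends at 6:42 PM + 165 min = 9:27 PM.
The intermission ends at 9:27 PM − 282 min = 4:45 PM.
The meet-and-greet starts at 4:45 PM − 182 min = 1:43 PM.
Doors is bounded by the meet-and-greet, so the latest it can start is 1:43 PM.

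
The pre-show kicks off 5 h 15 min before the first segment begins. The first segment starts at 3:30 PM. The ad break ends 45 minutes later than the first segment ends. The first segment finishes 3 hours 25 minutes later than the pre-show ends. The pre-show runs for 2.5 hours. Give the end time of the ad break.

4:55 PM

The pre-show starts at 3:30 PM − 315 min = 10:15 AM.
The pre-show ends at 10:15 AM + 150 min = 12:45 PM.
The first segment ends at 12:45 PM + 205 min = 4:10 PM.
The ad break ends at 4:10 PM + 45 min = 4:55 PM.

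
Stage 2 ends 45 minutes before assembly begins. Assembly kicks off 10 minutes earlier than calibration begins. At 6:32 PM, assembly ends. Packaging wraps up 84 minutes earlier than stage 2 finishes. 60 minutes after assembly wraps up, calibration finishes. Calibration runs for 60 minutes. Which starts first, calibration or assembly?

Calibration ends at 6:32 PM + 60 min = 7:32 PM.
Calibration starts at 7:32 PM − 60 min = 6:32 PM.
Assembly starts at 6:32 PM − 10 min = 6:22 PM.
Calibration starts at 6:32 PM and assembly starts at 6:22 PM, so assembly is first.

assembly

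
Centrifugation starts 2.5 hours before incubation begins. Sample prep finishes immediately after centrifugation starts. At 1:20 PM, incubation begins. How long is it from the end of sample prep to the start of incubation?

Centrifugation starts at 1:20 PM − 150 min = 10:50 AM.
So sample prep ends at 10:50 AM.
From 10:50 AM to 1:20 PM is 2 hours 30 minutes.

2 hours 30 minutes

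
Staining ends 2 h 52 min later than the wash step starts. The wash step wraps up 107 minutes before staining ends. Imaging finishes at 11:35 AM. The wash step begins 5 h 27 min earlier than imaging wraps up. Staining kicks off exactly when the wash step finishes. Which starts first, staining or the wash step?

the wash step

The wash step starts at 11:35 AM − 327 min = 6:08 AM.
Staining ends at 6:08 AM + 172 min = 9:00 AM.
The wash step ends at 9:00 AM − 107 min = 7:13 AM.
So staining starts at 7:13 AM.
Staining starts at 7:13 AM and the wash step starts at 6:08 AM, so the wash step is first.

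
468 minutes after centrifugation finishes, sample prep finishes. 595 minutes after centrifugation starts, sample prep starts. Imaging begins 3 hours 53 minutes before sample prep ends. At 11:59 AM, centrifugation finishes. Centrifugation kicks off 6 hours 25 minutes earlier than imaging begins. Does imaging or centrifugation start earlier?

Sample prep ends at 11:59 AM + 468 min = 7:47 PM.
Imaging starts at 7:47 PM − 233 min = 3:54 PM.
Centrifugation starts at 3:54 PM − 385 min = 9:29 AM.
Imaging starts at 3:54 PM and centrifugation starts at 9:29 AM, so centrifugation is first.

centrifugation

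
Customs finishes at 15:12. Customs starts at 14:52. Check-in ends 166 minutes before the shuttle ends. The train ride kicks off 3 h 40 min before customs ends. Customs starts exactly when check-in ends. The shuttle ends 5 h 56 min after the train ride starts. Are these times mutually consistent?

The train ride starts at 15:12 − 220 min = 11:32.
The shuttle ends at 11:32 + 356 min = 17:28.
Check-in ends at 17:28 − 166 min = 14:42.
So customs starts at 14:42.
But customs is also said to start at 14:52 — a 10-minute conflict.

No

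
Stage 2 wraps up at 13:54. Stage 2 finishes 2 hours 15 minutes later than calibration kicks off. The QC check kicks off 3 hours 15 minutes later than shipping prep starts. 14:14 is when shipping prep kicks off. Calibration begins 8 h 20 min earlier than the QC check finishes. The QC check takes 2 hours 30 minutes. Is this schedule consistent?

Yes

The QC check starts at 14:14 + 195 min = 17:29.
The QC check ends at 17:29 + 150 min = 19:59.
Calibration starts at 19:59 − 500 min = 11:39.
Stage 2 ends at 11:39 + 135 min = 13:54.
That matches the stated 13:54, so the schedule is consistent.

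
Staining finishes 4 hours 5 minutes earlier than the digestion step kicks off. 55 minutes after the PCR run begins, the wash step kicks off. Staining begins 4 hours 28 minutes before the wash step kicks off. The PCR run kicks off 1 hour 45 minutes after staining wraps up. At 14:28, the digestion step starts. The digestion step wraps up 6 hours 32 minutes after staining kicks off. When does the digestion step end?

Staining ends at 14:28 − 245 min = 10:23.
The PCR run starts at 10:23 + 105 min = 12:08.
The wash step starts at 12:08 + 55 min = 13:03.
Staining starts at 13:03 − 268 min = 08:35.
The digestion step ends at 08:35 + 392 min = 15:07.

15:07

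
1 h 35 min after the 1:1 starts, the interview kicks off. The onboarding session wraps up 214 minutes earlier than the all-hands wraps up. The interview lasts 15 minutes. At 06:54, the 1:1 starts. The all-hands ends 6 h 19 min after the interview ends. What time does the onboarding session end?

11:29

The interview starts at 06:54 + 95 min = 08:29.
The interview ends at 08:29 + 15 min = 08:44.
The all-hands ends at 08:44 + 379 min = 15:03.
The onboarding session ends at 15:03 − 214 min = 11:29.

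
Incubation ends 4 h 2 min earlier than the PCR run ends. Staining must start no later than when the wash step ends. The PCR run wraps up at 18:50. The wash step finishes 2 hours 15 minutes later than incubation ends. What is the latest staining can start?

Incubation ends at 18:50 − 242 min = 14:48.
The wash step ends at 14:48 + 135 min = 17:03.
Staining is bounded by the wash step, so the latest it can start is 17:03.

17:03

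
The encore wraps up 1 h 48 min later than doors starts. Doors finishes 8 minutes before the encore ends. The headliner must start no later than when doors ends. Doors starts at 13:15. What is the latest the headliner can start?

14:55

The encore ends at 13:15 + 108 min = 15:03.
Doors ends at 15:03 − 8 min = 14:55.
The headliner is bounded by doors, so the latest it can start is 14:55.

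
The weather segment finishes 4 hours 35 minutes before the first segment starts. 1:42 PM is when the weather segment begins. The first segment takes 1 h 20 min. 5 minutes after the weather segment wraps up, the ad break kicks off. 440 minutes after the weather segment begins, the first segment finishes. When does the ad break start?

The first segment ends at 1:42 PM + 440 min = 9:02 PM.
The first segment starts at 9:02 PM − 80 min = 7:42 PM.
The weather segment ends at 7:42 PM − 275 min = 3:07 PM.
The ad break starts at 3:07 PM + 5 min = 3:12 PM.

3:12 PM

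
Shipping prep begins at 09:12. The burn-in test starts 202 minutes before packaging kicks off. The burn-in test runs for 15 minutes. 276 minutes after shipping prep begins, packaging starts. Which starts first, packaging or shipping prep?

Packaging starts at 09:12 + 276 min = 13:48.
Packaging starts at 13:48 and shipping prep starts at 09:12, so shipping prep is first.

shipping prep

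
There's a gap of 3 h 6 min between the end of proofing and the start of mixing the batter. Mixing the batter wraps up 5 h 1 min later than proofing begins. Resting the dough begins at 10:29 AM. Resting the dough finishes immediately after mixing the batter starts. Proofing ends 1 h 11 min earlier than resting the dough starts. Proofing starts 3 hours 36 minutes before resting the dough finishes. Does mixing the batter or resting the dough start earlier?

resting the dough

Proofing ends at 10:29 AM − 71 min = 9:18 AM.
Mixing the batter starts at 9:18 AM + 186 min = 12:24 PM.
Mixing the batter starts at 12:24 PM and resting the dough starts at 10:29 AM, so resting the dough is first.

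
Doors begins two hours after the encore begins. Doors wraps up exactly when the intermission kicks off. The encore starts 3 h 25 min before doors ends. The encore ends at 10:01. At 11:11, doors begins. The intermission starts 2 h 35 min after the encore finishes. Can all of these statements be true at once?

The intermission starts at 10:01 + 155 min = 12:36.
So doors ends at 12:36.
The encore starts at 12:36 − 205 min = 09:11.
Doors starts at 09:11 + 120 min = 11:11.
That matches the stated 11:11, so the schedule is consistent.

Yes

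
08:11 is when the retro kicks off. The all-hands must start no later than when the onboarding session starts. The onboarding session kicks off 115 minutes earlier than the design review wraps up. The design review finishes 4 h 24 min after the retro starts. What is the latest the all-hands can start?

10:40

The design review ends at 08:11 + 264 min = 12:35.
The onboarding session starts at 12:35 − 115 min = 10:40.
The all-hands is bounded by the onboarding session, so the latest it can start is 10:40.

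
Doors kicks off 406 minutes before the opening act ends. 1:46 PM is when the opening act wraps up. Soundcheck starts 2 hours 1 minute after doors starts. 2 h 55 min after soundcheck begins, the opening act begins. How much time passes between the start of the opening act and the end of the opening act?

1 h 50 min

Doors starts at 1:46 PM − 406 min = 7:00 AM.
Soundcheck starts at 7:00 AM + 121 min = 9:01 AM.
The opening act starts at 9:01 AM + 175 min = 11:56 AM.
From 11:56 AM to 1:46 PM is 1 h 50 min.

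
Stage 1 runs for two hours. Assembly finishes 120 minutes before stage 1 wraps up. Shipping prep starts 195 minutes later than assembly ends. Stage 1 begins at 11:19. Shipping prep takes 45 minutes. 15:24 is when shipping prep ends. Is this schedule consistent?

No

Stage 1 ends at 11:19 + 120 min = 13:19.
Assembly ends at 13:19 − 120 min = 11:19.
Shipping prep starts at 11:19 + 195 min = 14:34.
Shipping prep ends at 14:34 + 45 min = 15:19.
But shipping prep is also said to end at 15:24 — a 5-minute conflict.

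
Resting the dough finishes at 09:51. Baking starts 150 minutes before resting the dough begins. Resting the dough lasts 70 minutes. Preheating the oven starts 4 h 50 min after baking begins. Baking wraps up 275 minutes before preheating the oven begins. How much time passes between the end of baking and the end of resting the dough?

3 h 25 min

Resting the dough starts at 09:51 − 70 min = 08:41.
Baking starts at 08:41 − 150 min = 06:11.
Preheating the oven starts at 06:11 + 290 min = 11:01.
Baking ends at 11:01 − 275 min = 06:26.
From 06:26 to 09:51 is 3 h 25 min.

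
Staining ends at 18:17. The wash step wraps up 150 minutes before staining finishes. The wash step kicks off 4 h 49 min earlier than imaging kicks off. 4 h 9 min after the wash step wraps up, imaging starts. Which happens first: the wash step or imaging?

The wash step ends at 18:17 − 150 min = 15:47.
Imaging starts at 15:47 + 249 min = 19:56.
The wash step starts at 19:56 − 289 min = 15:07.
The wash step starts at 15:07 and imaging starts at 19:56, so the wash step is first.

the wash step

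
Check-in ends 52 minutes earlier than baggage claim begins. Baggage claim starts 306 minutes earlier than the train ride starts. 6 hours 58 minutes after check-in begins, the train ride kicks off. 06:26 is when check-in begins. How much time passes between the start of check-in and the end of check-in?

60 minutes

The train ride starts at 06:26 + 418 min = 13:24.
Baggage claim starts at 13:24 − 306 min = 08:18.
Check-in ends at 08:18 − 52 min = 07:26.
From 06:26 to 07:26 is 60 minutes.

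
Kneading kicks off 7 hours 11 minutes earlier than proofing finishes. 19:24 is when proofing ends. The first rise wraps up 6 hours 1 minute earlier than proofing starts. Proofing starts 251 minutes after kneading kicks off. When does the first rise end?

10:23

Kneading starts at 19:24 − 431 min = 12:13.
Proofing starts at 12:13 + 251 min = 16:24.
The first rise ends at 16:24 − 361 min = 10:23.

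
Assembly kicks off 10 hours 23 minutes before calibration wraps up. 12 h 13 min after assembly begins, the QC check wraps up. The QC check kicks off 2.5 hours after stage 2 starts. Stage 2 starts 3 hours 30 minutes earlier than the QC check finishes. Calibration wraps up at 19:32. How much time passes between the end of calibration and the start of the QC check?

Assembly starts at 19:32 − 623 min = 09:09.
The QC check ends at 09:09 + 733 min = 21:22.
Stage 2 starts at 21:22 − 210 min = 17:52.
The QC check starts at 17:52 + 150 min = 20:22.
From 19:32 to 20:22 is 50 minutes.

50 minutes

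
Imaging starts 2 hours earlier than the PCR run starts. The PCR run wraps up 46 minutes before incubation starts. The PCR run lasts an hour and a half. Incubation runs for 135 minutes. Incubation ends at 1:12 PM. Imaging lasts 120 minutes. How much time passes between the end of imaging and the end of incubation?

4 hours 31 minutes

Incubation starts at 1:12 PM − 135 min = 10:57 AM.
The PCR run ends at 10:57 AM − 46 min = 10:11 AM.
The PCR run starts at 10:11 AM − 90 min = 8:41 AM.
Imaging starts at 8:41 AM − 120 min = 6:41 AM.
Imaging ends at 6:41 AM + 120 min = 8:41 AM.
From 8:41 AM to 1:12 PM is 4 hours 31 minutes.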